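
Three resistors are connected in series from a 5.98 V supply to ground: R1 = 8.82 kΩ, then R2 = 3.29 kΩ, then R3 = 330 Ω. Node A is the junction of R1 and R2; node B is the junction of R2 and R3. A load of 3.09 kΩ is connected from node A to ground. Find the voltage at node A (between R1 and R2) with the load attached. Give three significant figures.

Below node A the series string R2+R3 = 3620 Ω sits in parallel with the 3090 Ω load: 1667 Ω.
V_A = 5.98 × 1667/(8820 + 1667) = 0.951 V.

V ≈ 0.951 V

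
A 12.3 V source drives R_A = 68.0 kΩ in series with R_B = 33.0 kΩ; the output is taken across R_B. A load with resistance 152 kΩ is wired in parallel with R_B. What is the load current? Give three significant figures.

R_B‖R_L = 27.11 kΩ; V_out = 12.3 × 27.11/95.11 = 3.506 V.
I_L = V_out / R_L = 3.506 / 152 kΩ = 0.0231 mA.

I_L ≈ 0.0231 mA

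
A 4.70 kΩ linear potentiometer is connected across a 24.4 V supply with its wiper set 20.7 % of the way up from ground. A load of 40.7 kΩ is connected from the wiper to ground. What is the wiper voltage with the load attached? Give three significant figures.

The wiper splits the pot into (1−α)R = 3727 Ω above and αR = 972.9 Ω below.
Lower section ‖ load = 950.2 Ω.
V_wiper = 24.4 × 950.2/(3727 + 950.2) = 4.96 V.

V ≈ 4.96 V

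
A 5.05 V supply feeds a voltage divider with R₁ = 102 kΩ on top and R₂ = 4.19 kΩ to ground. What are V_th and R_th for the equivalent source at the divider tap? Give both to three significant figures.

V_th is the open-circuit tap voltage: 5.05 × 4.19/(102 + 4.19) = 0.199 V.
With the supply zeroed, R₁ and R₂ appear in parallel from the tap: R_th = R₁‖R₂ = (102 × 4.19)/106.2 = 4.02 kΩ.

V_th = 0.199 V, R_th = 4.02 kΩ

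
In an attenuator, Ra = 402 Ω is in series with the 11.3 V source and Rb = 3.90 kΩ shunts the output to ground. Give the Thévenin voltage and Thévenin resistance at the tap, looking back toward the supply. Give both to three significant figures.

V_th = 10.2 V, R_th = 364 Ω

V_th is the open-circuit tap voltage: 11.3 × 3900/(402 + 3900) = 10.2 V.
With the supply zeroed, Ra and Rb appear in parallel from the tap: R_th = Ra‖Rb = (402 × 3900)/4302 = 364 Ω.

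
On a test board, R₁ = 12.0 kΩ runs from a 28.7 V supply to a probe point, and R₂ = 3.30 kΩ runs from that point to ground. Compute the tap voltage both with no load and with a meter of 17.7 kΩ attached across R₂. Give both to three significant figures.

Unloaded: 6.19 V; loaded: 5.40 V

Open-circuit: V = 28.7 × 3.30/(12.0 + 3.30) = 6.19 V.
With the load, R₂ becomes R₂‖R_L = 2.781 kΩ, so V = 28.7 × 2.781/14.78 = 5.40 V.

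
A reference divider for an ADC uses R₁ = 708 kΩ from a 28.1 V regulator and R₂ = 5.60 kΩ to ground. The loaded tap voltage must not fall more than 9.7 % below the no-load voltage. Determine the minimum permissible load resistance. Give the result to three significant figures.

R_L(min) ≈ 51.7 kΩ

Output resistance R_th = R₁‖R₂ = (708 × 5.60)/713.6 = 5.556 kΩ.
The fractional drop is R_th/(R_th + R_L); requiring this ≤ 0.0970 gives R_L ≥ R_th(1/0.0970 − 1) = 5.556 × 9.309 = 51.7 kΩ.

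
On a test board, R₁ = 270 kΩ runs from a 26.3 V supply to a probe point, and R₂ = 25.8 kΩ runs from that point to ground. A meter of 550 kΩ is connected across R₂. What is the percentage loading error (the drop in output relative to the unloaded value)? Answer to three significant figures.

The divider's output (Thévenin) resistance is R₁‖R₂ = 23.55 kΩ.
Fractional drop under load = R_th/(R_th + R_L) = 23.55 / (23.55 + 550) = 0.04106.
So the output falls by 4.11 %.

4.11 %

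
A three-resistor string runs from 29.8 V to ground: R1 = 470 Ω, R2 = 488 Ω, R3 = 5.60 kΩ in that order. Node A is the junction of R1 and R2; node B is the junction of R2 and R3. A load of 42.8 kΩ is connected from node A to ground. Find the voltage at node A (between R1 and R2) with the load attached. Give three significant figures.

V ≈ 27.4 V

Below node A the series string R2+R3 = 6088 Ω sits in parallel with the 42800 Ω load: 5330 Ω.
V_A = 29.8 × 5330/(470 + 5330) = 27.4 V.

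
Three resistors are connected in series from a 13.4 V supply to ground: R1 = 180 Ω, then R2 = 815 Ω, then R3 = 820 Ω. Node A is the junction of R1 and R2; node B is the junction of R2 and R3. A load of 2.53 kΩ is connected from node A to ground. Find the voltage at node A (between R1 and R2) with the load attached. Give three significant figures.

Below node A the series string R2+R3 = 1635 Ω sits in parallel with the 2530 Ω load: 993.2 Ω.
V_A = 13.4 × 993.2/(180 + 993.2) = 11.3 V.

V ≈ 11.3 V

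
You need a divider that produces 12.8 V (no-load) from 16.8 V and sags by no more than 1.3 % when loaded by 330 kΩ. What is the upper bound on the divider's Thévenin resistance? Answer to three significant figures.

Loading drop = R_th/(R_th + R_L) ≤ 0.0130, so R_th ≤ R_L · ε/(1−ε) = 330 kΩ × 0.0130/0.9870 = 4.35 kΩ.

R_th ≤ 4.35 kΩ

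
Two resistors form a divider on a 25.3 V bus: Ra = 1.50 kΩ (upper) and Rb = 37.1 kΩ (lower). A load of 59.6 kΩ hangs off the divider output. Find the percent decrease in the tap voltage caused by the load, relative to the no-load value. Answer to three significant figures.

The divider's output (Thévenin) resistance is Ra‖Rb = 1.442 kΩ.
Fractional drop under load = R_th/(R_th + R_L) = 1.442 / (1.442 + 59.6) = 0.02362.
So the output falls by 2.36 %.

2.36 %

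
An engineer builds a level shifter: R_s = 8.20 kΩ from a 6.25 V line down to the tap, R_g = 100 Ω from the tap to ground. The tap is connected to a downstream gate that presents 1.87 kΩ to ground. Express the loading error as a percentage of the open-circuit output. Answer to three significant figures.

5.02 %

The divider's output (Thévenin) resistance is R_s‖R_g = 98.80 Ω.
Fractional drop under load = R_th/(R_th + R_L) = 98.80 / (98.80 + 1870) = 0.05018.
So the output falls by 5.02 %.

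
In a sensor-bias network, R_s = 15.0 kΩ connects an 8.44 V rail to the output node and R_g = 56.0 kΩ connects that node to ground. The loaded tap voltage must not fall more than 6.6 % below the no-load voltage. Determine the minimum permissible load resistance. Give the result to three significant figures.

Output resistance R_th = R_s‖R_g = (15.0 × 56.0)/71.00 = 11.83 kΩ.
The fractional drop is R_th/(R_th + R_L); requiring this ≤ 0.0660 gives R_L ≥ R_th(1/0.0660 − 1) = 11.83 × 14.15 = 167 kΩ.

R_L(min) ≈ 167 kΩ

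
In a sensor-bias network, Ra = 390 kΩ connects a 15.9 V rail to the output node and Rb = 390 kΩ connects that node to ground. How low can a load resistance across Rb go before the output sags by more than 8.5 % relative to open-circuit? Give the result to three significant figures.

R_L(min) ≈ 2.10 MΩ

Output resistance R_th = Ra‖Rb = (390 × 390)/780.0 = 195.0 kΩ.
The fractional drop is R_th/(R_th + R_L); requiring this ≤ 0.0850 gives R_L ≥ R_th(1/0.0850 − 1) = 195.0 × 10.76 = 2.10 MΩ.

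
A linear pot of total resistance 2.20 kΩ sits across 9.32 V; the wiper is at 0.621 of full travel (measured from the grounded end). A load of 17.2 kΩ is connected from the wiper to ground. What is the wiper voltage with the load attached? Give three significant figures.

V ≈ 5.62 V

The wiper splits the pot into (1−α)R = 833.8 Ω above and αR = 1366 Ω below.
Lower section ‖ load = 1266 Ω.
V_wiper = 9.32 × 1266/(833.8 + 1266) = 5.62 V.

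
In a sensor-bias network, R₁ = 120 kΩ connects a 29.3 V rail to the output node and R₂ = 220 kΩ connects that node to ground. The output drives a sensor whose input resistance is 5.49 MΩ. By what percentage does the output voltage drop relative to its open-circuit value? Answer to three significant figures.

The divider's output (Thévenin) resistance is R₁‖R₂ = 77.65 kΩ.
Fractional drop under load = R_th/(R_th + R_L) = 77.65 / (77.65 + 5490) = 0.01395.
So the output falls by 1.39 %.

1.39 %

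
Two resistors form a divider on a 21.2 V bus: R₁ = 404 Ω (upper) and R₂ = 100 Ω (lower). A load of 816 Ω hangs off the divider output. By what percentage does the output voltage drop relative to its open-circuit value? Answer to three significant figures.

Unloaded V = 21.2 × 100/504.0 = 4.2063 V.
Loaded: R₂‖R_L = 89.08 Ω, giving V = 21.2 × 89.08/493.1 = 3.8301 V.
Drop = (4.2063 − 3.8301) / 4.2063 = 8.94 %.

8.94 %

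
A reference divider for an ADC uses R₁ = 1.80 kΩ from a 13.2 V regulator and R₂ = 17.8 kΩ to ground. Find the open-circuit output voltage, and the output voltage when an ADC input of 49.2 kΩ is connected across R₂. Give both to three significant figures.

Open-circuit: V = 13.2 × 17.8/(1.80 + 17.8) = 12.0 V.
With the load, R₂ becomes R₂‖R_L = 13.07 kΩ, so V = 13.2 × 13.07/14.87 = 11.6 V.

Unloaded: 12.0 V; loaded: 11.6 V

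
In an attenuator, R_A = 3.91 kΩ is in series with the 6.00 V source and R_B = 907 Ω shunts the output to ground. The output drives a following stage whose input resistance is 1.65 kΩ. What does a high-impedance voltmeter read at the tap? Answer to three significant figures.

V_out ≈ 0.781 V

The load sits in parallel with R_B: R_B‖R_L = (907 × 1650) / (907 + 1650) = 585.3 Ω.
V_out = 6.00 × 585.3 / (3910 + 585.3) = 6.00 × 585.3/4495 = 0.781 V.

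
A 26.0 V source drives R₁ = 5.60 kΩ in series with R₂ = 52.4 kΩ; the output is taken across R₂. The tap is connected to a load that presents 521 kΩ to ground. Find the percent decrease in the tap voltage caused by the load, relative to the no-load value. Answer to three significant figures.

The divider's output (Thévenin) resistance is R₁‖R₂ = 5.059 kΩ.
Fractional drop under load = R_th/(R_th + R_L) = 5.059 / (5.059 + 521) = 0.009617.
So the output falls by 0.962 %.

0.962 %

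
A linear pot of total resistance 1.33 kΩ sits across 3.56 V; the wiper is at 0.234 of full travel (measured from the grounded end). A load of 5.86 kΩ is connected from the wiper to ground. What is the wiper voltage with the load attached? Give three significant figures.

V ≈ 0.800 V

The wiper splits the pot into (1−α)R = 1019 Ω above and αR = 311.2 Ω below.
Lower section ‖ load = 295.5 Ω.
V_wiper = 3.56 × 295.5/(1019 + 295.5) = 0.800 V.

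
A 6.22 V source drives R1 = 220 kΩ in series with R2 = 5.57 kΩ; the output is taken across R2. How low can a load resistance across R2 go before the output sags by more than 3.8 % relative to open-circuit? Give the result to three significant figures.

Output resistance R_th = R1‖R2 = (220 × 5.57)/225.6 = 5.432 kΩ.
The fractional drop is R_th/(R_th + R_L); requiring this ≤ 0.0380 gives R_L ≥ R_th(1/0.0380 − 1) = 5.432 × 25.32 = 138 kΩ.

R_L(min) ≈ 138 kΩ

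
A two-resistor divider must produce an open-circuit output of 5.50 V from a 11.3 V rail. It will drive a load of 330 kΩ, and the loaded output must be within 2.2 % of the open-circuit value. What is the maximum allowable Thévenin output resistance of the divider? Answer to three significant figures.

Loading drop = R_th/(R_th + R_L) ≤ 0.0220, so R_th ≤ R_L · ε/(1−ε) = 330 kΩ × 0.0220/0.9780 = 7.42 kΩ.
(Any R1, R2 with R2/(R1+R2) = 0.487 and R1‖R2 ≤ 7.42 kΩ will meet the spec.)

R_th ≤ 7.42 kΩ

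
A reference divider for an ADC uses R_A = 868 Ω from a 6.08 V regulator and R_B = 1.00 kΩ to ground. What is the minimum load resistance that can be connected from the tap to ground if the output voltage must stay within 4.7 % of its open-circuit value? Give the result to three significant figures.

R_L(min) ≈ 9.42 kΩ

Output resistance R_th = R_A‖R_B = (868 × 1000)/1868 = 464.7 Ω.
The fractional drop is R_th/(R_th + R_L); requiring this ≤ 0.0470 gives R_L ≥ R_th(1/0.0470 − 1) = 464.7 × 20.28 = 9.42 kΩ.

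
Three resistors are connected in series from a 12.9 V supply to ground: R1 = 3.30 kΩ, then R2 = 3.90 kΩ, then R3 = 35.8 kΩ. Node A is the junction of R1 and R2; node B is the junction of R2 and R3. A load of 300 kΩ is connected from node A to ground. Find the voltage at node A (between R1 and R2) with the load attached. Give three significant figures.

Below node A the series string R2+R3 = 39.70 kΩ sits in parallel with the 300 kΩ load: 35.06 kΩ.
V_A = 12.9 × 35.06/(3.30 + 35.06) = 11.8 V.

V ≈ 11.8 V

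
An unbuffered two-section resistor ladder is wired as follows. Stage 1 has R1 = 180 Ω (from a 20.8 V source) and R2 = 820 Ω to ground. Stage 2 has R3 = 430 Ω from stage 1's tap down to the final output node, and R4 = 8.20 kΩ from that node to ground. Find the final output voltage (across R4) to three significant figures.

Stage 2 presents R3+R4 = 8630 Ω as a load on stage 1's tap.
Stage 1's lower leg becomes R2‖(R3+R4) = 748.8 Ω, so V_mid = 20.8 × 748.8/928.8 = 16.77 V.
Stage 2 is itself unloaded: V_out = V_mid × R4/(R3+R4) = 16.77 × 8200/8630 = 15.9 V.

V_out ≈ 15.9 V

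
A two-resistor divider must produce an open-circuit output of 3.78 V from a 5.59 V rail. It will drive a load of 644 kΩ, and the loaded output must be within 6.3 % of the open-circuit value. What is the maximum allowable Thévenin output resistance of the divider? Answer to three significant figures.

Loading drop = R_th/(R_th + R_L) ≤ 0.0630, so R_th ≤ R_L · ε/(1−ε) = 644 kΩ × 0.0630/0.9370 = 43.3 kΩ.

R_th ≤ 43.3 kΩ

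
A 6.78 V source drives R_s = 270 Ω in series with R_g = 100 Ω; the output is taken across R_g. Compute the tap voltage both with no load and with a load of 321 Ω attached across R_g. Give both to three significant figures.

Open-circuit: V = 6.78 × 100/(270 + 100) = 1.83 V.
With the load, R_g becomes R_g‖R_L = 76.25 Ω, so V = 6.78 × 76.25/346.2 = 1.49 V.

Unloaded: 1.83 V; loaded: 1.49 V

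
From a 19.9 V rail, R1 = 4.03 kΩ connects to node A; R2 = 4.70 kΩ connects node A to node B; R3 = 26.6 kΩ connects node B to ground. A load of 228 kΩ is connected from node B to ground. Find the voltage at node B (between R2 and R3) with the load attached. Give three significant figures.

At node B, R3 is in parallel with the load: R3‖R_L = 23.82 kΩ.
Below node A the resistance is R2 + (R3‖R_L) = 28.52 kΩ, so V_A = 19.9 × 28.52/32.55 = 17.44 V.
Then V_B = V_A × (R3‖R_L)/(R2 + R3‖R_L) = 17.44 × 23.82/28.52 = 14.6 V.

V ≈ 14.6 V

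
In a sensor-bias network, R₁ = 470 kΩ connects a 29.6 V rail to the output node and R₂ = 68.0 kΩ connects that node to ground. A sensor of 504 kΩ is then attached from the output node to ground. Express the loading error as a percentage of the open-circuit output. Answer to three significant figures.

Unloaded V = 29.6 × 68.0/538.0 = 3.7413 V.
Loaded: R₂‖R_L = 59.92 kΩ, giving V = 29.6 × 59.92/529.9 = 3.3468 V.
Drop = (3.7413 − 3.3468) / 3.7413 = 10.5 %.

10.5 %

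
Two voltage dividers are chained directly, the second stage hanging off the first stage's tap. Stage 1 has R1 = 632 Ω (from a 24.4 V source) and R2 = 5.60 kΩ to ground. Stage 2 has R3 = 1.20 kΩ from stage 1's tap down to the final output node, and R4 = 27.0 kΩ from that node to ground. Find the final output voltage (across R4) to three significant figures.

V_out ≈ 20.6 V

Stage 2 presents R3+R4 = 28200 Ω as a load on stage 1's tap.
Stage 1's lower leg becomes R2‖(R3+R4) = 4672 Ω, so V_mid = 24.4 × 4672/5304 = 21.49 V.
Stage 2 is itself unloaded: V_out = V_mid × R4/(R3+R4) = 21.49 × 27000/28200 = 20.6 V.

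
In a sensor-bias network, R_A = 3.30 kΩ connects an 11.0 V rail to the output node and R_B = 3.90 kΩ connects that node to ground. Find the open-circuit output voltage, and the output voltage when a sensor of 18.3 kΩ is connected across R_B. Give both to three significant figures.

Unloaded: 5.96 V; loaded: 5.43 V

Open-circuit: V = 11.0 × 3.90/(3.30 + 3.90) = 5.96 V.
With the load, R_B becomes R_B‖R_L = 3.215 kΩ, so V = 11.0 × 3.215/6.515 = 5.43 V.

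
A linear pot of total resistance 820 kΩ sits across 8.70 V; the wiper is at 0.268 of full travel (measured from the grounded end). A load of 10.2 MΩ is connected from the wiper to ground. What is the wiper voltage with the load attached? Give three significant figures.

The wiper splits the pot into (1−α)R = 600.2 kΩ above and αR = 219.8 kΩ below.
Lower section ‖ load = 215.1 kΩ.
V_wiper = 8.70 × 215.1/(600.2 + 215.1) = 2.30 V.

V ≈ 2.30 V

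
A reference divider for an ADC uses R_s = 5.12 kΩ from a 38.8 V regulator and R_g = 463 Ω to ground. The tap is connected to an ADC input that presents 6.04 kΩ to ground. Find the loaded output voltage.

V_out ≈ 3.01 V

The load sits in parallel with R_g: R_g‖R_L = (463 × 6040) / (463 + 6040) = 430.0 Ω.
V_out = 38.8 × 430.0 / (5120 + 430.0) = 38.8 × 430.0/5550 = 3.01 V.
(Unloaded it would have been 3.22 V.)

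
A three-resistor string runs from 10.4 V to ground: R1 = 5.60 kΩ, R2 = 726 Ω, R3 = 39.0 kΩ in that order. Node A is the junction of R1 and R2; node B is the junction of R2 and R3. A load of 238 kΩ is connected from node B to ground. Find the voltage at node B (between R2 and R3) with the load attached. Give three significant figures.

V ≈ 8.75 V

At node B, R3 is in parallel with the load: R3‖R_L = 33510 Ω.
Below node A the resistance is R2 + (R3‖R_L) = 34240 Ω, so V_A = 10.4 × 34240/39840 = 8.938 V.
Then V_B = V_A × (R3‖R_L)/(R2 + R3‖R_L) = 8.938 × 33510/34240 = 8.75 V.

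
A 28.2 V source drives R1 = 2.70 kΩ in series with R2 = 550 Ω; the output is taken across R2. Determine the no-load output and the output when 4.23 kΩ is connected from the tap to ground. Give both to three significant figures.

Open-circuit: V = 28.2 × 550/(2700 + 550) = 4.77 V.
With the load, R2 becomes R2‖R_L = 486.7 Ω, so V = 28.2 × 486.7/3187 = 4.31 V.

Unloaded: 4.77 V; loaded: 4.31 V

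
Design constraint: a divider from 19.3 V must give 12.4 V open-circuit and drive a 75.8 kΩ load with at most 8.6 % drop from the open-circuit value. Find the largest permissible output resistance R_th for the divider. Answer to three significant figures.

R_th ≤ 7.13 kΩ

Loading drop = R_th/(R_th + R_L) ≤ 0.0860, so R_th ≤ R_L · ε/(1−ε) = 75.8 kΩ × 0.0860/0.9140 = 7.13 kΩ.
(Any R1, R2 with R2/(R1+R2) = 0.642 and R1‖R2 ≤ 7.13 kΩ will meet the spec.)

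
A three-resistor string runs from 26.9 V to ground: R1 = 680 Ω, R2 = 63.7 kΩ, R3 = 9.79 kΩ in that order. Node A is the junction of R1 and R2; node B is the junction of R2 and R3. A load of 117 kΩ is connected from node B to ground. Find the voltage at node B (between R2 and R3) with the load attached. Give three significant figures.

V ≈ 3.31 V

At node B, R3 is in parallel with the load: R3‖R_L = 9034 Ω.
Below node A the resistance is R2 + (R3‖R_L) = 72730 Ω, so V_A = 26.9 × 72730/73410 = 26.65 V.
Then V_B = V_A × (R3‖R_L)/(R2 + R3‖R_L) = 26.65 × 9034/72730 = 3.31 V.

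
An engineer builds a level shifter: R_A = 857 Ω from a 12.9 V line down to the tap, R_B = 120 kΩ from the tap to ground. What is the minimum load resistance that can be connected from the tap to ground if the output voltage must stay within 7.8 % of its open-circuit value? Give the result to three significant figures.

Output resistance R_th = R_A‖R_B = (857 × 120000)/120900 = 850.9 Ω.
The fractional drop is R_th/(R_th + R_L); requiring this ≤ 0.0780 gives R_L ≥ R_th(1/0.0780 − 1) = 850.9 × 11.82 = 10.1 kΩ.

R_L(min) ≈ 10.1 kΩ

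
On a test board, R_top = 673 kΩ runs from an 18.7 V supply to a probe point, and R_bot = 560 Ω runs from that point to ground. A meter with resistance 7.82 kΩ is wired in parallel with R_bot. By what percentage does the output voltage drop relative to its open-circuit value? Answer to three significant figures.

6.68 %

The divider's output (Thévenin) resistance is R_top‖R_bot = 559.5 Ω.
Fractional drop under load = R_th/(R_th + R_L) = 559.5 / (559.5 + 7820) = 0.06677.
So the output falls by 6.68 %.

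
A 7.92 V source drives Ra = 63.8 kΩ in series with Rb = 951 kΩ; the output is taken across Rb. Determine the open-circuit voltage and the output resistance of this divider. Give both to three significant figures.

V_th = 7.42 V, R_th = 59.8 kΩ

V_th is the open-circuit tap voltage: 7.92 × 951/(63.8 + 951) = 7.42 V.
With the supply zeroed, Ra and Rb appear in parallel from the tap: R_th = Ra‖Rb = (63.8 × 951)/1015 = 59.8 kΩ.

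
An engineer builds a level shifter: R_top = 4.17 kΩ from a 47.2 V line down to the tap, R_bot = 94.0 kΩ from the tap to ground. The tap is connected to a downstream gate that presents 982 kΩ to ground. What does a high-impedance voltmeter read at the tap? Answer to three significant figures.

V_out ≈ 45.0 V

The load sits in parallel with R_bot: R_bot‖R_L = (94.0 × 982) / (94.0 + 982) = 85.79 kΩ.
V_out = 47.2 × 85.79 / (4.17 + 85.79) = 47.2 × 85.79/89.96 = 45.0 V.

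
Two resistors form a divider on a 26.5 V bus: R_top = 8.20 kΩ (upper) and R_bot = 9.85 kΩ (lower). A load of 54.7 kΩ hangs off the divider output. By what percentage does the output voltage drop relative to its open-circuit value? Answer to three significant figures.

The divider's output (Thévenin) resistance is R_top‖R_bot = 4.475 kΩ.
Fractional drop under load = R_th/(R_th + R_L) = 4.475 / (4.475 + 54.7) = 0.07562.
So the output falls by 7.56 %.

7.56 %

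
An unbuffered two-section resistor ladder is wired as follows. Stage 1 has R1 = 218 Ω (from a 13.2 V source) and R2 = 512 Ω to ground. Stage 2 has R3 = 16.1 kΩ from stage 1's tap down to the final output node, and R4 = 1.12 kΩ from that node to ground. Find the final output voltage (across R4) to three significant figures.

V_out ≈ 0.597 V

Stage 2 presents R3+R4 = 17220 Ω as a load on stage 1's tap.
Stage 1's lower leg becomes R2‖(R3+R4) = 497.2 Ω, so V_mid = 13.2 × 497.2/715.2 = 9.177 V.
Stage 2 is itself unloaded: V_out = V_mid × R4/(R3+R4) = 9.177 × 1120/17220 = 0.597 V.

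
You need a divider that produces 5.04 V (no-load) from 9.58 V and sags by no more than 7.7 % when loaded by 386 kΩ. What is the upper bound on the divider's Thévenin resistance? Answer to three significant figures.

R_th ≤ 32.2 kΩ

Loading drop = R_th/(R_th + R_L) ≤ 0.0770, so R_th ≤ R_L · ε/(1−ε) = 386 kΩ × 0.0770/0.9230 = 32.2 kΩ.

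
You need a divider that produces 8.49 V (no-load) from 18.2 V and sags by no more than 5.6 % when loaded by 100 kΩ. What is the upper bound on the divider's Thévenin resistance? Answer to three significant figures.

Loading drop = R_th/(R_th + R_L) ≤ 0.0560, so R_th ≤ R_L · ε/(1−ε) = 100 kΩ × 0.0560/0.9440 = 5.93 kΩ.
(Any R1, R2 with R2/(R1+R2) = 0.466 and R1‖R2 ≤ 5.93 kΩ will meet the spec.)

R_th ≤ 5.93 kΩ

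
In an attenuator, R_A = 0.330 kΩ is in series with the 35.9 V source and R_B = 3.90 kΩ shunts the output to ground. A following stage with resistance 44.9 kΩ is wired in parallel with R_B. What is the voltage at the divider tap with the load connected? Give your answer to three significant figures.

The load sits in parallel with R_B: R_B‖R_L = (3900 × 44900) / (3900 + 44900) = 3588 Ω.
V_out = 35.9 × 3588 / (330 + 3588) = 35.9 × 3588/3918 = 32.9 V.

V_out ≈ 32.9 V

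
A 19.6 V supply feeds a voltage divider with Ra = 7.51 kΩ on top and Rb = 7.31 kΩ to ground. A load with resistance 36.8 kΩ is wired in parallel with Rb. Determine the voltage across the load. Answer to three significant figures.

V_out ≈ 8.78 V

The load sits in parallel with Rb: Rb‖R_L = (7.31 × 36.8) / (7.31 + 36.8) = 6.099 kΩ.
V_out = 19.6 × 6.099 / (7.51 + 6.099) = 19.6 × 6.099/13.61 = 8.78 V.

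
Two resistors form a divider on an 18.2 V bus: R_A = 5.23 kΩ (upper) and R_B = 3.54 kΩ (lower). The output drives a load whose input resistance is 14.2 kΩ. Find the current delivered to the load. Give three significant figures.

I_L ≈ 0.450 mA

R_B‖R_L = 2.834 kΩ; V_out = 18.2 × 2.834/8.064 = 6.396 V.
I_L = V_out / R_L = 6.396 / 14.2 kΩ = 0.450 mA.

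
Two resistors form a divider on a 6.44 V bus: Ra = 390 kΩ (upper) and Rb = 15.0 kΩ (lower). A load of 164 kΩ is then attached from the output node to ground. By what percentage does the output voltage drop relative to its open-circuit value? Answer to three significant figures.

The divider's output (Thévenin) resistance is Ra‖Rb = 14.44 kΩ.
Fractional drop under load = R_th/(R_th + R_L) = 14.44 / (14.44 + 164) = 0.08095.
So the output falls by 8.09 %.

8.09 %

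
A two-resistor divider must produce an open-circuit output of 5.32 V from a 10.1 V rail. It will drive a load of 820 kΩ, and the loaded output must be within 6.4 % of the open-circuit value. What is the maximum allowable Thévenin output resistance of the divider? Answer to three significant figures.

R_th ≤ 56.1 kΩ

Loading drop = R_th/(R_th + R_L) ≤ 0.0640, so R_th ≤ R_L · ε/(1−ε) = 820 kΩ × 0.0640/0.9360 = 56.1 kΩ.
(Any R1, R2 with R2/(R1+R2) = 0.527 and R1‖R2 ≤ 56.1 kΩ will meet the spec.)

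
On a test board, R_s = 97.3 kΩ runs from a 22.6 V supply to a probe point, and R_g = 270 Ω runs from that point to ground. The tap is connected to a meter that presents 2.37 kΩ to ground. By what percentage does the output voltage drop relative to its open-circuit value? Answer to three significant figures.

10.2 %

The divider's output (Thévenin) resistance is R_s‖R_g = 269.3 Ω.
Fractional drop under load = R_th/(R_th + R_L) = 269.3 / (269.3 + 2370) = 0.1020.
So the output falls by 10.2 %.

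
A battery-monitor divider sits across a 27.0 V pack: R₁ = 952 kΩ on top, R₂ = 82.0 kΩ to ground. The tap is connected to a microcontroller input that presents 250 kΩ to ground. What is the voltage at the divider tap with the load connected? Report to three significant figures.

V_out ≈ 1.64 V

The load sits in parallel with R₂: R₂‖R_L = (82.0 × 250) / (82.0 + 250) = 61.75 kΩ.
V_out = 27.0 × 61.75 / (952 + 61.75) = 27.0 × 61.75/1014 = 1.64 V.
(Unloaded it would have been 2.14 V.)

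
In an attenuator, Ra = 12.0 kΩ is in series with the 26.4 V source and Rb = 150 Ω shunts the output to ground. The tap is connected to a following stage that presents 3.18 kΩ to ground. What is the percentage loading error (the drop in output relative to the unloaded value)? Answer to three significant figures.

4.45 %

The divider's output (Thévenin) resistance is Ra‖Rb = 148.1 Ω.
Fractional drop under load = R_th/(R_th + R_L) = 148.1 / (148.1 + 3180) = 0.04451.
So the output falls by 4.45 %.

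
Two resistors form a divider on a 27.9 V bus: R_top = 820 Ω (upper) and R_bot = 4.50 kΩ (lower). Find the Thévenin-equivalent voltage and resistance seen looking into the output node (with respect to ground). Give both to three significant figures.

V_th is the open-circuit tap voltage: 27.9 × 4500/(820 + 4500) = 23.6 V.
With the supply zeroed, R_top and R_bot appear in parallel from the tap: R_th = R_top‖R_bot = (820 × 4500)/5320 = 694 Ω.

V_th = 23.6 V, R_th = 694 Ω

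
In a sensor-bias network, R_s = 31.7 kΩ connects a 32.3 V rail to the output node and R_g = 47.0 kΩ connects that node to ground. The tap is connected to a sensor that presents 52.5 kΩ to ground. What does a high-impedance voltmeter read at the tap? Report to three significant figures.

The load sits in parallel with R_g: R_g‖R_L = (47.0 × 52.5) / (47.0 + 52.5) = 24.80 kΩ.
V_out = 32.3 × 24.80 / (31.7 + 24.80) = 32.3 × 24.80/56.50 = 14.2 V.

V_out ≈ 14.2 V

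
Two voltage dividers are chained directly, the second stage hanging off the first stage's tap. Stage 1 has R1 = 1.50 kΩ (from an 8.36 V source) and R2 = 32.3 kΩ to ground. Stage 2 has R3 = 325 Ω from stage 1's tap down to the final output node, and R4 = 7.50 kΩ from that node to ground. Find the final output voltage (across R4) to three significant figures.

V_out ≈ 6.47 V

Stage 2 presents R3+R4 = 7825 Ω as a load on stage 1's tap.
Stage 1's lower leg becomes R2‖(R3+R4) = 6299 Ω, so V_mid = 8.36 × 6299/7799 = 6.752 V.
Stage 2 is itself unloaded: V_out = V_mid × R4/(R3+R4) = 6.752 × 7500/7825 = 6.47 V.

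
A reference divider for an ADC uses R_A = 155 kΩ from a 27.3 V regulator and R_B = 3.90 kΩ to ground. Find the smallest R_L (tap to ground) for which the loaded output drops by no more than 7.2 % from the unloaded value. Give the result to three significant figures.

R_L(min) ≈ 49.0 kΩ

Output resistance R_th = R_A‖R_B = (155 × 3.90)/158.9 = 3.804 kΩ.
The fractional drop is R_th/(R_th + R_L); requiring this ≤ 0.0720 gives R_L ≥ R_th(1/0.0720 − 1) = 3.804 × 12.89 = 49.0 kΩ.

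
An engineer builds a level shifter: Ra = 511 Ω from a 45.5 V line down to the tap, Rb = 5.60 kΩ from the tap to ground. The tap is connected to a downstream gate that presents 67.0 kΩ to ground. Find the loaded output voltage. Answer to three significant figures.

The load sits in parallel with Rb: Rb‖R_L = (5600 × 67000) / (5600 + 67000) = 5168 Ω.
V_out = 45.5 × 5168 / (511 + 5168) = 45.5 × 5168/5679 = 41.4 V.

V_out ≈ 41.4 V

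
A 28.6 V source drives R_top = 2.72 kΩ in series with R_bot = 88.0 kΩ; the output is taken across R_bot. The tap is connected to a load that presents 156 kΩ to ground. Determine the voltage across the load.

The load sits in parallel with R_bot: R_bot‖R_L = (88.0 × 156) / (88.0 + 156) = 56.26 kΩ.
V_out = 28.6 × 56.26 / (2.72 + 56.26) = 28.6 × 56.26/58.98 = 27.3 V.
(Unloaded it would have been 27.7 V.)

V_out ≈ 27.3 V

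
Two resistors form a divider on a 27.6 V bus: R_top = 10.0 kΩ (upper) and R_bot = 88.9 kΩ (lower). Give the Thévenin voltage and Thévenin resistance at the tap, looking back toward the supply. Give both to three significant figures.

V_th = 24.8 V, R_th = 8.99 kΩ

V_th is the open-circuit tap voltage: 27.6 × 88.9/(10.0 + 88.9) = 24.8 V.
With the supply zeroed, R_top and R_bot appear in parallel from the tap: R_th = R_top‖R_bot = (10.0 × 88.9)/98.90 = 8.99 kΩ.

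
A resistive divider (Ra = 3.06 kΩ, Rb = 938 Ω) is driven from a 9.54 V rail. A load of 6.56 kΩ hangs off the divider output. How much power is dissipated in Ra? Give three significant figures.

P ≈ 18.5 mW

Total resistance from the source is Ra + (Rb‖R_L) = 3881 Ω, so I = 9.54/3881 Ω = 2.458 mA.
P = I²·Ra = (2.458 mA)² × 3.06 kΩ = 18.5 mW.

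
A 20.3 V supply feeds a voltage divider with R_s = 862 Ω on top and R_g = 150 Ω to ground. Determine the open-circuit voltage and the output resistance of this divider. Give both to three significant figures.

V_th = 3.01 V, R_th = 128 Ω

V_th is the open-circuit tap voltage: 20.3 × 150/(862 + 150) = 3.01 V.
With the supply zeroed, R_s and R_g appear in parallel from the tap: R_th = R_s‖R_g = (862 × 150)/1012 = 128 Ω.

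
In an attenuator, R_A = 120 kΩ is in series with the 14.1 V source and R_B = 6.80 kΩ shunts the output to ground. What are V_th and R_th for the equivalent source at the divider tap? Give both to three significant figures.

V_th = 0.756 V, R_th = 6.44 kΩ

V_th is the open-circuit tap voltage: 14.1 × 6.80/(120 + 6.80) = 0.756 V.
With the supply zeroed, R_A and R_B appear in parallel from the tap: R_th = R_A‖R_B = (120 × 6.80)/126.8 = 6.44 kΩ.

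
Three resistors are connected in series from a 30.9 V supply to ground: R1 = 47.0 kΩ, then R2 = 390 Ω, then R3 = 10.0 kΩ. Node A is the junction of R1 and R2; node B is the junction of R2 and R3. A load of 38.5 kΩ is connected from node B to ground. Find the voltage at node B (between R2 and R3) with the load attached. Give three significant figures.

V ≈ 4.43 V

At node B, R3 is in parallel with the load: R3‖R_L = 7938 Ω.
Below node A the resistance is R2 + (R3‖R_L) = 8328 Ω, so V_A = 30.9 × 8328/55330 = 4.651 V.
Then V_B = V_A × (R3‖R_L)/(R2 + R3‖R_L) = 4.651 × 7938/8328 = 4.43 V.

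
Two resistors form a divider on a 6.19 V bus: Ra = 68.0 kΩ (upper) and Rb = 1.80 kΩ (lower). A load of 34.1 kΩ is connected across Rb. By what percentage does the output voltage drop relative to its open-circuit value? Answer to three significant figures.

4.89 %

The divider's output (Thévenin) resistance is Ra‖Rb = 1.754 kΩ.
Fractional drop under load = R_th/(R_th + R_L) = 1.754 / (1.754 + 34.1) = 0.04891.
So the output falls by 4.89 %.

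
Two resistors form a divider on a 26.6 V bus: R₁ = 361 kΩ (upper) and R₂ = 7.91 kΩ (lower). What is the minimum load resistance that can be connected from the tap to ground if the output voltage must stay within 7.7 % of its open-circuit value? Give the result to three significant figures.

Output resistance R_th = R₁‖R₂ = (361 × 7.91)/368.9 = 7.740 kΩ.
The fractional drop is R_th/(R_th + R_L); requiring this ≤ 0.0770 gives R_L ≥ R_th(1/0.0770 − 1) = 7.740 × 11.99 = 92.8 kΩ.

R_L(min) ≈ 92.8 kΩ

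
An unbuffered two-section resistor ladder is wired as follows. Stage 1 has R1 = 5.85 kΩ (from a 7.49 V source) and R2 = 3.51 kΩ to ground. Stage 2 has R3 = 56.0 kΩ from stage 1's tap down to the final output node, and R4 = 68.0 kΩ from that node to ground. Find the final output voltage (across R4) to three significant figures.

Stage 2 presents R3+R4 = 124.0 kΩ as a load on stage 1's tap.
Stage 1's lower leg becomes R2‖(R3+R4) = 3.413 kΩ, so V_mid = 7.49 × 3.413/9.263 = 2.760 V.
Stage 2 is itself unloaded: V_out = V_mid × R4/(R3+R4) = 2.760 × 68.0/124.0 = 1.51 V.

V_out ≈ 1.51 V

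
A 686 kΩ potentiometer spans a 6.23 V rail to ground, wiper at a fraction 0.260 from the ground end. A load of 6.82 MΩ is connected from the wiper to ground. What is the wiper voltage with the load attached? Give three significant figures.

V ≈ 1.59 V

The wiper splits the pot into (1−α)R = 507.6 kΩ above and αR = 178.4 kΩ below.
Lower section ‖ load = 173.8 kΩ.
V_wiper = 6.23 × 173.8/(507.6 + 173.8) = 1.59 V.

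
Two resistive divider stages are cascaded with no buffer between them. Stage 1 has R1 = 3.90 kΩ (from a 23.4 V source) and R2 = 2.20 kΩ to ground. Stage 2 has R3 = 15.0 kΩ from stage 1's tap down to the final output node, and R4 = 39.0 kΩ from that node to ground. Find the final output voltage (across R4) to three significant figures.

V_out ≈ 5.94 V

Stage 2 presents R3+R4 = 54.00 kΩ as a load on stage 1's tap.
Stage 1's lower leg becomes R2‖(R3+R4) = 2.114 kΩ, so V_mid = 23.4 × 2.114/6.014 = 8.225 V.
Stage 2 is itself unloaded: V_out = V_mid × R4/(R3+R4) = 8.225 × 39.0/54.00 = 5.94 V.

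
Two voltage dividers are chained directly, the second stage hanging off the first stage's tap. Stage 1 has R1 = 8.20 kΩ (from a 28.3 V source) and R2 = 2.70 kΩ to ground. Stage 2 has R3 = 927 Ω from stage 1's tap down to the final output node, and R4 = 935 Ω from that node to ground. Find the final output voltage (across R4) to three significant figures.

Stage 2 presents R3+R4 = 1862 Ω as a load on stage 1's tap.
Stage 1's lower leg becomes R2‖(R3+R4) = 1102 Ω, so V_mid = 28.3 × 1102/9302 = 3.353 V.
Stage 2 is itself unloaded: V_out = V_mid × R4/(R3+R4) = 3.353 × 935/1862 = 1.68 V.

V_out ≈ 1.68 V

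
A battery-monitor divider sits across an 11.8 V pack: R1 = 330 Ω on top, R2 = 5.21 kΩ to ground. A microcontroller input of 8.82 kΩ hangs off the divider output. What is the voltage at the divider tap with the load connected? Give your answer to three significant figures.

The load sits in parallel with R2: R2‖R_L = (5210 × 8820) / (5210 + 8820) = 3275 Ω.
V_out = 11.8 × 3275 / (330 + 3275) = 11.8 × 3275/3605 = 10.7 V.
(Unloaded it would have been 11.1 V.)

V_out ≈ 10.7 V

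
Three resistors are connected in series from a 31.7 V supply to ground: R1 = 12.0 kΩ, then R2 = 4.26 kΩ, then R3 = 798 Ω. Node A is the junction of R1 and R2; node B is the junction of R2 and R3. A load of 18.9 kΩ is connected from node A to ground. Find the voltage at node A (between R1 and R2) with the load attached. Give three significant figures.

V ≈ 7.91 V

Below node A the series string R2+R3 = 5058 Ω sits in parallel with the 18900 Ω load: 3990 Ω.
V_A = 31.7 × 3990/(12000 + 3990) = 7.91 V.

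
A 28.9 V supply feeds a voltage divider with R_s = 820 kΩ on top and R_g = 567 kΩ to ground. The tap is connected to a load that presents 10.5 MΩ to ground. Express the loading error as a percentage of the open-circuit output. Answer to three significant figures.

The divider's output (Thévenin) resistance is R_s‖R_g = 335.2 kΩ.
Fractional drop under load = R_th/(R_th + R_L) = 335.2 / (335.2 + 10500) = 0.03094.
So the output falls by 3.09 %.

3.09 %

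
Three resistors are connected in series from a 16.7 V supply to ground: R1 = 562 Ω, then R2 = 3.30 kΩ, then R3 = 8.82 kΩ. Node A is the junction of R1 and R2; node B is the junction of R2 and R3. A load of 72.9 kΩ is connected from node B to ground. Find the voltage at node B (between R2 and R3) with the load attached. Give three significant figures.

At node B, R3 is in parallel with the load: R3‖R_L = 7868 Ω.
Below node A the resistance is R2 + (R3‖R_L) = 11170 Ω, so V_A = 16.7 × 11170/11730 = 15.90 V.
Then V_B = V_A × (R3‖R_L)/(R2 + R3‖R_L) = 15.90 × 7868/11170 = 11.2 V.

V ≈ 11.2 V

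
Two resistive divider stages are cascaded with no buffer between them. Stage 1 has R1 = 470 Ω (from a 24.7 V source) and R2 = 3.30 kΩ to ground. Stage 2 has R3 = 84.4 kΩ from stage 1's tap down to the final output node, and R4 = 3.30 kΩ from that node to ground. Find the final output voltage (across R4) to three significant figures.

V_out ≈ 0.810 V

Stage 2 presents R3+R4 = 87700 Ω as a load on stage 1's tap.
Stage 1's lower leg becomes R2‖(R3+R4) = 3180 Ω, so V_mid = 24.7 × 3180/3650 = 21.52 V.
Stage 2 is itself unloaded: V_out = V_mid × R4/(R3+R4) = 21.52 × 3300/87700 = 0.810 V.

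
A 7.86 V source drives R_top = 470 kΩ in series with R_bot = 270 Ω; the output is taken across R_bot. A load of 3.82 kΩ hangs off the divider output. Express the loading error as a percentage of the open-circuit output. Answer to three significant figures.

6.60 %

The divider's output (Thévenin) resistance is R_top‖R_bot = 269.8 Ω.
Fractional drop under load = R_th/(R_th + R_L) = 269.8 / (269.8 + 3820) = 0.06598.
So the output falls by 6.60 %.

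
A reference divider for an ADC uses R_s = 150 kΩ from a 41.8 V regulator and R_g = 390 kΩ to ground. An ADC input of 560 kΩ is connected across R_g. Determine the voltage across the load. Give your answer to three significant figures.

The load sits in parallel with R_g: R_g‖R_L = (390 × 560) / (390 + 560) = 229.9 kΩ.
V_out = 41.8 × 229.9 / (150 + 229.9) = 41.8 × 229.9/379.9 = 25.3 V.
(Unloaded it would have been 30.2 V.)

V_out ≈ 25.3 V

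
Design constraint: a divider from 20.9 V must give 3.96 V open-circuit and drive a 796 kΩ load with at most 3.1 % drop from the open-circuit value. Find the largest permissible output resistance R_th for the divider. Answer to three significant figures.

Loading drop = R_th/(R_th + R_L) ≤ 0.0310, so R_th ≤ R_L · ε/(1−ε) = 796 kΩ × 0.0310/0.9690 = 25.5 kΩ.
(Any R1, R2 with R2/(R1+R2) = 0.189 and R1‖R2 ≤ 25.5 kΩ will meet the spec.)

R_th ≤ 25.5 kΩ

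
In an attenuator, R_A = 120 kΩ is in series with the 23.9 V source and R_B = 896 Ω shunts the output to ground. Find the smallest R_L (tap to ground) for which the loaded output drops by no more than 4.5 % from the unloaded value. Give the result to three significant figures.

R_L(min) ≈ 18.9 kΩ

Output resistance R_th = R_A‖R_B = (120000 × 896)/120900 = 889.4 Ω.
The fractional drop is R_th/(R_th + R_L); requiring this ≤ 0.0450 gives R_L ≥ R_th(1/0.0450 − 1) = 889.4 × 21.22 = 18.9 kΩ.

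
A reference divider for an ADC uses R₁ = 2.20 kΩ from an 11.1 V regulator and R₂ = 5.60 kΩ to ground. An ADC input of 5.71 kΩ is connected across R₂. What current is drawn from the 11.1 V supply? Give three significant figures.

I ≈ 2.21 mA

R₂‖R_L = 2.827 kΩ, so the source sees R₁ + R₂‖R_L = 5.027 kΩ.
I = 11.1 V / 5.027 kΩ = 2.21 mA.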